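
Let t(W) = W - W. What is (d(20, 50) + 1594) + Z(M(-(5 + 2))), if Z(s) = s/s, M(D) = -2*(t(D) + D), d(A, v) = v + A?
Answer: 1665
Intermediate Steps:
t(W) = 0
d(A, v) = A + v
M(D) = -2*D (M(D) = -2*(0 + D) = -2*D)
Z(s) = 1
(d(20, 50) + 1594) + Z(M(-(5 + 2))) = ((20 + 50) + 1594) + 1 = (70 + 1594) + 1 = 1664 + 1 = 1665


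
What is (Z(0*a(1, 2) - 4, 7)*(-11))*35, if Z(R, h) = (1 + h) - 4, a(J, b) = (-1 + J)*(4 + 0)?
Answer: -1540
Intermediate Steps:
a(J, b) = -4 + 4*J (a(J, b) = (-1 + J)*4 = -4 + 4*J)
Z(R, h) = -3 + h
(Z(0*a(1, 2) - 4, 7)*(-11))*35 = ((-3 + 7)*(-11))*35 = (4*(-11))*35 = -44*35 = -1540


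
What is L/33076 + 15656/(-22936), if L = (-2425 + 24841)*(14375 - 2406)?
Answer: 192285766859/23707223 ≈ 8110.9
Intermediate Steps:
L = 268297104 (L = 22416*11969 = 268297104)
L/33076 + 15656/(-22936) = 268297104/33076 + 15656/(-22936) = 268297104*(1/33076) + 15656*(-1/22936) = 67074276/8269 - 1957/2867 = 192285766859/23707223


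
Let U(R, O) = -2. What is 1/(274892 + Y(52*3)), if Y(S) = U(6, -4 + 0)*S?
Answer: 1/274580 ≈ 3.6419e-6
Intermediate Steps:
Y(S) = -2*S
1/(274892 + Y(52*3)) = 1/(274892 - 104*3) = 1/(274892 - 2*156) = 1/(274892 - 312) = 1/274580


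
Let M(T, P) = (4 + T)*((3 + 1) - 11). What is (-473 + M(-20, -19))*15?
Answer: -5415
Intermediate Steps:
M(T, P) = -28 - 7*T (M(T, P) = (4 + T)*(4 - 11) = (4 + T)*(-7) = -28 - 7*T)
(-473 + M(-20, -19))*15 = (-473 + (-28 - 7*(-20)))*15 = (-473 + (-28 + 140))*15 = (-473 + 112)*15 = -361*15 = -5415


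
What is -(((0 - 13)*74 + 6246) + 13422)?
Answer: -18706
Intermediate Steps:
-(((0 - 13)*74 + 6246) + 13422) = -((-13*74 + 6246) + 13422) = -((-962 + 6246) + 13422) = -(5284 + 13422) = -1*18706 = -18706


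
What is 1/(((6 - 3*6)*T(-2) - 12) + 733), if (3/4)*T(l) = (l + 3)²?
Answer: 1/705 ≈ 0.0014184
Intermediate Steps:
T(l) = 4*(3 + l)²/3 (T(l) = 4*(l + 3)²/3 = 4*(3 + l)²/3)
1/(((6 - 3*6)*T(-2) - 12) + 733) = 1/(((6 - 3*6)*(4*(3 - 2)²/3) - 12) + 733) = 1/(((6 - 18)*((4/3)*1²) - 12) + 733) = 1/((-16 - 12) + 733) = 1/(-28 + 733) = 1/705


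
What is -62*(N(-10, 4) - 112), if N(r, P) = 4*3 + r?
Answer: 6820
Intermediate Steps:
N(r, P) = 12 + r
-62*(N(-10, 4) - 112) = -62*((12 - 10) - 112) = -62*(2 - 112) = -62*(-110) = 6820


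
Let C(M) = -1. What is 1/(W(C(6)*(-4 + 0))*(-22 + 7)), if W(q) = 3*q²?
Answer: -1/720 ≈ -0.0013889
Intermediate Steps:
1/(W(C(6)*(-4 + 0))*(-22 + 7)) = 1/((3*(-(-4 + 0))²)*(-22 + 7)) = 1/((3*(-1*(-4))²)*(-15)) = 1/((3*4²)*(-15)) = 1/((3*16)*(-15)) = 1/(48*(-15)) = 1/(-720) = -1/720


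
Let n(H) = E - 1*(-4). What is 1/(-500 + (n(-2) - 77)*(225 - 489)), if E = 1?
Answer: 1/18508 ≈ 5.4031e-5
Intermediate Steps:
n(H) = 5 (n(H) = 1 - 1*(-4) = 1 + 4 = 5)
1/(-500 + (n(-2) - 77)*(225 - 489)) = 1/(-500 + (5 - 77)*(225 - 489)) = 1/(-500 - 72*(-264)) = 1/(-500 + 19008) = 1/18508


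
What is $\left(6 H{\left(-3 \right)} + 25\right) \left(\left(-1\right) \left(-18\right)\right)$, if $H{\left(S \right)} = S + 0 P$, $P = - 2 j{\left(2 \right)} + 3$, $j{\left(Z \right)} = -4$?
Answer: $126$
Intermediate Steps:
$P = 11$ ($P = \left(-2\right) \left(-4\right) + 3 = 8 + 3 = 11$)
$H{\left(S \right)} = S$ ($H{\left(S \right)} = S + 0 \cdot 11 = S + 0 = S$)
$\left(6 H{\left(-3 \right)} + 25\right) \left(\left(-1\right) \left(-18\right)\right) = \left(6 \left(-3\right) + 25\right) \left(\left(-1\right) \left(-18\right)\right) = \left(-18 + 25\right) 18 = 7 \cdot 18 = 126$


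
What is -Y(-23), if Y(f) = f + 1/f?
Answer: 530/23 ≈ 23.043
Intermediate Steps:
-Y(-23) = -(-23 + 1/(-23)) = -(-23 - 1/23) = -1*(-530/23) = 530/23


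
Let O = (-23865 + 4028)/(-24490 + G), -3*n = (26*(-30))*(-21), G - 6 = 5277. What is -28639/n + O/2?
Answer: 46478791/8066940 ≈ 5.7616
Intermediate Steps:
G = 5283 (G = 6 + 5277 = 5283)
n = -5460 (n = -26*(-30)*(-21)/3 = -(-260)*(-21) = -1/3*16380 = -5460)
O = 19837/19207 (O = (-23865 + 4028)/(-24490 + 5283) = -19837/(-19207) = -19837*(-1/19207) = 19837/19207 ≈ 1.0328)
-28639/n + O/2 = -28639/(-5460) + (19837/19207)/2 = -28639*(-1/5460) + (19837/19207)*(1/2) = 2203/420 + 19837/38414 = 46478791/8066940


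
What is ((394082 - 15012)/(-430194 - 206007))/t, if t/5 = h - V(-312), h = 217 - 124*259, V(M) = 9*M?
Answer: 75814/18507723291 ≈ 4.0963e-6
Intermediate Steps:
h = -31899 (h = 217 - 32116 = -31899)
t = -145455 (t = 5*(-31899 - 9*(-312)) = 5*(-31899 - 1*(-2808)) = 5*(-31899 + 2808) = 5*(-29091) = -145455)
((394082 - 15012)/(-430194 - 206007))/t = ((394082 - 15012)/(-430194 - 206007))/(-145455) = (379070/(-636201))*(-1/145455) = (379070*(-1/636201))*(-1/145455) = -379070/636201*(-1/145455) = 75814/18507723291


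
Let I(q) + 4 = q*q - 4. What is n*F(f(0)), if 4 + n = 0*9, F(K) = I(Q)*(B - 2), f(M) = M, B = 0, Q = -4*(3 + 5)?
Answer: 8128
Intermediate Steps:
Q = -32 (Q = -4*8 = -32)
I(q) = -8 + q² (I(q) = -4 + (q*q - 4) = -4 + (q² - 4) = -4 + (-4 + q²) = -8 + q²)
F(K) = -2032 (F(K) = (-8 + (-32)²)*(0 - 2) = (-8 + 1024)*(-2) = 1016*(-2) = -2032)
n = -4 (n = -4 + 0*9 = -4 + 0 = -4)
n*F(f(0)) = -4*(-2032) = 8128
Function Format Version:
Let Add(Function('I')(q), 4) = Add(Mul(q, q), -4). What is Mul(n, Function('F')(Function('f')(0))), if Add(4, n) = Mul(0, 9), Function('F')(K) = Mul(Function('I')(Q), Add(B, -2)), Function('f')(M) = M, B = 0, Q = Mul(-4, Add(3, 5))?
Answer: 8128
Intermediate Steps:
Q = -32 (Q = Mul(-4, 8) = -32)
Function('I')(q) = Add(-8, Pow(q, 2)) (Function('I')(q) = Add(-4, Add(Mul(q, q), -4)) = Add(-4, Add(Pow(q, 2), -4)) = Add(-4, Add(-4, Pow(q, 2))) = Add(-8, Pow(q, 2)))
Function('F')(K) = -2032 (Function('F')(K) = Mul(Add(-8, Pow(-32, 2)), Add(0, -2)) = Mul(Add(-8, 1024), -2) = Mul(1016, -2) = -2032)
n = -4 (n = Add(-4, Mul(0, 9)) = Add(-4, 0) = -4)
Mul(n, Function('F')(Function('f')(0))) = Mul(-4, -2032) = 8128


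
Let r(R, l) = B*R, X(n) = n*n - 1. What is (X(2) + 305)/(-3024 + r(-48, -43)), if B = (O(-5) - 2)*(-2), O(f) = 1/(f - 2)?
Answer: -539/5652 ≈ -0.095364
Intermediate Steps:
O(f) = 1/(-2 + f)
X(n) = -1 + n**2 (X(n) = n**2 - 1 = -1 + n**2)
B = 30/7 (B = (1/(-2 - 5) - 2)*(-2) = (1/(-7) - 2)*(-2) = (-1/7 - 2)*(-2) = -15/7*(-2) = 30/7 ≈ 4.2857)
r(R, l) = 30*R/7
(X(2) + 305)/(-3024 + r(-48, -43)) = ((-1 + 2**2) + 305)/(-3024 + (30/7)*(-48)) = ((-1 + 4) + 305)/(-3024 - 1440/7) = (3 + 305)/(-22608/7) = 308*(-7/22608) = -539/5652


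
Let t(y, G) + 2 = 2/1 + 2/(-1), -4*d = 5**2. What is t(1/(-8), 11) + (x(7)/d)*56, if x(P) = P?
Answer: -1618/25 ≈ -64.720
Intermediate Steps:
d = -25/4 (d = -1/4*5**2 = -1/4*25 = -25/4 ≈ -6.2500)
t(y, G) = -2 (t(y, G) = -2 + (2/1 + 2/(-1)) = -2 + (2*1 + 2*(-1)) = -2 + (2 - 2) = -2 + 0 = -2)
t(1/(-8), 11) + (x(7)/d)*56 = -2 + (7/(-25/4))*56 = -2 + (7*(-4/25))*56 = -2 - 28/25*56 = -2 - 1568/25 = -1618/25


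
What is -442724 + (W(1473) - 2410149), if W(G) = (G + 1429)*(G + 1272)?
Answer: 5113117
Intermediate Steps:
W(G) = (1272 + G)*(1429 + G) (W(G) = (1429 + G)*(1272 + G) = (1272 + G)*(1429 + G))
-442724 + (W(1473) - 2410149) = -442724 + ((1817688 + 1473**2 + 2701*1473) - 2410149) = -442724 + ((1817688 + 2169729 + 3978573) - 2410149) = -442724 + (7965990 - 2410149) = -442724 + 5555841 = 5113117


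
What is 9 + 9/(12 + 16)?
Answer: 261/28 ≈ 9.3214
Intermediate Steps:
9 + 9/(12 + 16) = 9 + 9/28 = 261/28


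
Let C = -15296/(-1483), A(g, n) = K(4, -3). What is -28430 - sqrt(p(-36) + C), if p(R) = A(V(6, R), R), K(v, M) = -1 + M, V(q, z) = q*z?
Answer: -28430 - 2*sqrt(3471703)/1483 ≈ -28433.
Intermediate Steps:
A(g, n) = -4 (A(g, n) = -1 - 3 = -4)
C = 15296/1483 (C = -15296*(-1/1483) = 15296/1483 ≈ 10.314)
p(R) = -4
-28430 - sqrt(p(-36) + C) = -28430 - sqrt(-4 + 15296/1483) = -28430 - sqrt(9364/1483) = -28430 - 2*sqrt(3471703)/1483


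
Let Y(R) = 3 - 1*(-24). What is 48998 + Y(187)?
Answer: 49025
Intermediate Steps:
Y(R) = 27 (Y(R) = 3 + 24 = 27)
48998 + Y(187) = 48998 + 27 = 49025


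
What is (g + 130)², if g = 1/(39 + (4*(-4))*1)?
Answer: 8946081/529 ≈ 16911.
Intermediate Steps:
g = 1/23 (g = 1/(39 - 16*1) = 1/(39 - 16) = 1/23 ≈ 0.043478)
(g + 130)² = (1/23 + 130)² = (2991/23)² = 8946081/529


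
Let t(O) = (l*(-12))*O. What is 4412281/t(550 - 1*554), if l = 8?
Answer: 4412281/384 ≈ 11490.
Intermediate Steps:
t(O) = -96*O (t(O) = (8*(-12))*O = -96*O)
4412281/t(550 - 1*554) = 4412281/((-96*(550 - 1*554))) = 4412281/((-96*(550 - 554))) = 4412281/((-96*(-4))) = 4412281/384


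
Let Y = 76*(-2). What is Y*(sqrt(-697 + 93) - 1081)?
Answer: 164312 - 304*I*sqrt(151) ≈ 1.6431e+5 - 3735.6*I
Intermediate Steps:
Y = -152
Y*(sqrt(-697 + 93) - 1081) = -152*(sqrt(-697 + 93) - 1081) = -152*(sqrt(-604) - 1081) = -152*(2*I*sqrt(151) - 1081) = -152*(-1081 + 2*I*sqrt(151)) = 164312 - 304*I*sqrt(151)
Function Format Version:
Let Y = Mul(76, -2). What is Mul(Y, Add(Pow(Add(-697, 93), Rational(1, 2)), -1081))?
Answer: Add(164312, Mul(-304, I, Pow(151, Rational(1, 2)))) ≈ Add(1.6431e+5, Mul(-3735.6, I))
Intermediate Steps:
Y = -152
Mul(Y, Add(Pow(Add(-697, 93), Rational(1, 2)), -1081)) = Mul(-152, Add(Pow(Add(-697, 93), Rational(1, 2)), -1081)) = Mul(-152, Add(Pow(-604, Rational(1, 2)), -1081)) = Mul(-152, Add(Mul(2, I, Pow(151, Rational(1, 2))), -1081)) = Mul(-152, Add(-1081, Mul(2, I, Pow(151, Rational(1, 2))))) = Add(164312, Mul(-304, I, Pow(151, Rational(1, 2))))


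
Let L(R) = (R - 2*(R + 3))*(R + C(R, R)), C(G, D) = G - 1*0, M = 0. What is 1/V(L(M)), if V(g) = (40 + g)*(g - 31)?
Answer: -1/1240 ≈ -0.00080645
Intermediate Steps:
C(G, D) = G (C(G, D) = G + 0 = G)
L(R) = 2*R*(-6 - R) (L(R) = (R - 2*(R + 3))*(R + R) = (R - 2*(3 + R))*(2*R) = (R + (-6 - 2*R))*(2*R) = (-6 - R)*(2*R) = 2*R*(-6 - R))
V(g) = (-31 + g)*(40 + g) (V(g) = (40 + g)*(-31 + g) = (-31 + g)*(40 + g))
1/V(L(M)) = 1/(-1240 + (2*0*(-6 - 1*0))² + 9*(2*0*(-6 - 1*0))) = 1/(-1240 + (2*0*(-6 + 0))² + 9*(2*0*(-6 + 0))) = 1/(-1240 + (2*0*(-6))² + 9*(2*0*(-6))) = 1/(-1240 + 0² + 9*0) = 1/(-1240 + 0 + 0) = 1/(-1240) = -1/1240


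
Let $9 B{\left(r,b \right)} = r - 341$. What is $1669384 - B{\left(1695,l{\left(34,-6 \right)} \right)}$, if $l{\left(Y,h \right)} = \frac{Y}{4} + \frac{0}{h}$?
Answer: $\frac{15023102}{9} \approx 1.6692 \cdot 10^{6}$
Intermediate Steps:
$l{\left(Y,h \right)} = \frac{Y}{4}$ ($l{\left(Y,h \right)} = Y \frac{1}{4} + 0 = \frac{Y}{4} + 0 = \frac{Y}{4}$)
$B{\left(r,b \right)} = - \frac{341}{9} + \frac{r}{9}$ ($B{\left(r,b \right)} = \frac{r - 341}{9} = \frac{-341 + r}{9} = - \frac{341}{9} + \frac{r}{9}$)
$1669384 - B{\left(1695,l{\left(34,-6 \right)} \right)} = 1669384 - \left(- \frac{341}{9} + \frac{1}{9} \cdot 1695\right) = 1669384 - \left(- \frac{341}{9} + \frac{565}{3}\right) = 1669384 - \frac{1354}{9} = \frac{15023102}{9}$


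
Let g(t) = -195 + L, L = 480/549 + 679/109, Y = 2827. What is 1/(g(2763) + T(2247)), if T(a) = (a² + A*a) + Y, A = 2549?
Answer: 19947/215013721765 ≈ 9.2771e-8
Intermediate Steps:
L = 141697/19947 (L = 480*(1/549) + 679*(1/109) = 160/183 + 679/109 = 141697/19947 ≈ 7.1037)
g(t) = -3747968/19947 (g(t) = -195 + 141697/19947 = -3747968/19947)
T(a) = 2827 + a² + 2549*a (T(a) = (a² + 2549*a) + 2827 = 2827 + a² + 2549*a)
1/(g(2763) + T(2247)) = 1/(-3747968/19947 + (2827 + 2247² + 2549*2247)) = 1/(-3747968/19947 + (2827 + 5049009 + 5727603)) = 1/(-3747968/19947 + 10779439) = 1/(215013721765/19947) = 19947/215013721765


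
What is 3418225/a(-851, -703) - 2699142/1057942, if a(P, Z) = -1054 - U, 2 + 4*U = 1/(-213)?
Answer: -1541748245084451/474794319151 ≈ -3247.2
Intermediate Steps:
U = -427/852 (U = -1/2 + (1/4)/(-213) = -1/2 + (1/4)*(-1/213) = -1/2 - 1/852 = -427/852 ≈ -0.50117)
a(P, Z) = -897581/852 (a(P, Z) = -1054 - 1*(-427/852) = -1054 + 427/852 = -897581/852)
3418225/a(-851, -703) - 2699142/1057942 = 3418225/(-897581/852) - 2699142/1057942 = 3418225*(-852/897581) - 2699142*1/1057942 = -2912327700/897581 - 1349571/528971 = -1541748245084451/474794319151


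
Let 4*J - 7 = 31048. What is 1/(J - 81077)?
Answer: -4/293253 ≈ -1.3640e-5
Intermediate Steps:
J = 31055/4 (J = 7/4 + (1/4)*31048 = 7/4 + 7762 = 31055/4 ≈ 7763.8)
1/(J - 81077) = 1/(31055/4 - 81077) = 1/(-293253/4) = -4/293253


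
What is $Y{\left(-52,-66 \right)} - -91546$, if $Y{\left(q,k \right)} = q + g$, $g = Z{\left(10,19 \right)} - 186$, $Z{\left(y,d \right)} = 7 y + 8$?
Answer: $91386$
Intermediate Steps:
$Z{\left(y,d \right)} = 8 + 7 y$
$g = -108$ ($g = \left(8 + 7 \cdot 10\right) - 186 = \left(8 + 70\right) - 186 = 78 - 186 = -108$)
$Y{\left(q,k \right)} = -108 + q$ ($Y{\left(q,k \right)} = q - 108 = -108 + q$)
$Y{\left(-52,-66 \right)} - -91546 = \left(-108 - 52\right) - -91546 = -160 + 91546 = 91386$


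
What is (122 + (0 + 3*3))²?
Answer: 17161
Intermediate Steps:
(122 + (0 + 3*3))² = (122 + (0 + 9))² = (122 + 9)² = 131² = 17161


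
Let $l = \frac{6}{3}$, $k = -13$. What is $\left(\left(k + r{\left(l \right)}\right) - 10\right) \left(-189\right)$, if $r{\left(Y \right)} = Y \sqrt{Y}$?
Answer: $4347 - 378 \sqrt{2} \approx 3812.4$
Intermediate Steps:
$l = 2$ ($l = 6 \cdot \frac{1}{3} = 2$)
$r{\left(Y \right)} = Y^{\frac{3}{2}}$
$\left(\left(k + r{\left(l \right)}\right) - 10\right) \left(-189\right) = \left(\left(-13 + 2^{\frac{3}{2}}\right) - 10\right) \left(-189\right) = \left(\left(-13 + 2 \sqrt{2}\right) + \left(-15 + 5\right)\right) \left(-189\right) = \left(\left(-13 + 2 \sqrt{2}\right) - 10\right) \left(-189\right) = \left(-23 + 2 \sqrt{2}\right) \left(-189\right) = 4347 - 378 \sqrt{2}$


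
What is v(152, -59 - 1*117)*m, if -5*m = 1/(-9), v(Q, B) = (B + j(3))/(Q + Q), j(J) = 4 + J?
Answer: -169/13680 ≈ -0.012354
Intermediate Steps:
v(Q, B) = (7 + B)/(2*Q) (v(Q, B) = (B + (4 + 3))/(Q + Q) = (B + 7)/((2*Q)) = (7 + B)*(1/(2*Q)) = (7 + B)/(2*Q))
m = 1/45 (m = -⅕/(-9) = -⅕*(-⅑) = 1/45 ≈ 0.022222)
v(152, -59 - 1*117)*m = ((½)*(7 + (-59 - 1*117))/152)*(1/45) = ((½)*(1/152)*(7 + (-59 - 117)))*(1/45) = ((½)*(1/152)*(7 - 176))*(1/45) = ((½)*(1/152)*(-169))*(1/45) = -169/304*1/45 = -169/13680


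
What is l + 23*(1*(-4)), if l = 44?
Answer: -48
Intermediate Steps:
l + 23*(1*(-4)) = 44 + 23*(1*(-4)) = 44 + 23*(-4) = 44 - 92 = -48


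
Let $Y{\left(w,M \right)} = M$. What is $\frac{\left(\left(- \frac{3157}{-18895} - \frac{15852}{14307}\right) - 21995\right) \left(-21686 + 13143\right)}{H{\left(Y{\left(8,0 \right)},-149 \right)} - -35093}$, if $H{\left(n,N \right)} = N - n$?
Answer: $\frac{1411061437396783}{262401062560} \approx 5377.5$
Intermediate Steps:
$\frac{\left(\left(- \frac{3157}{-18895} - \frac{15852}{14307}\right) - 21995\right) \left(-21686 + 13143\right)}{H{\left(Y{\left(8,0 \right)},-149 \right)} - -35093} = \frac{\left(\left(- \frac{3157}{-18895} - \frac{15852}{14307}\right) - 21995\right) \left(-21686 + 13143\right)}{\left(-149 - 0\right) - -35093} = \frac{\left(\left(\left(-3157\right) \left(- \frac{1}{18895}\right) - \frac{5284}{4769}\right) - 21995\right) \left(-8543\right)}{\left(-149 + 0\right) + 35093} = \frac{\left(\left(\frac{3157}{18895} - \frac{5284}{4769}\right) - 21995\right) \left(-8543\right)}{-149 + 35093} = \frac{\left(- \frac{84785447}{90110255} - 21995\right) \left(-8543\right)}{34944} = \left(- \frac{1982059844172}{90110255}\right) \left(-8543\right) \frac{1}{34944} = \frac{16932737248761396}{90110255} \cdot \frac{1}{34944} = \frac{1411061437396783}{262401062560}$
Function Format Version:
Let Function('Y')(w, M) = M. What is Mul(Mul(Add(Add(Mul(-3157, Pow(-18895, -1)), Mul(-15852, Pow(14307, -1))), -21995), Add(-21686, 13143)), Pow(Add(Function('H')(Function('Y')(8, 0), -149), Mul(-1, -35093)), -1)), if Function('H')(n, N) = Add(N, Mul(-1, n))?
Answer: Rational(1411061437396783, 262401062560) ≈ 5377.5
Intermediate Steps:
Mul(Mul(Add(Add(Mul(-3157, Pow(-18895, -1)), Mul(-15852, Pow(14307, -1))), -21995), Add(-21686, 13143)), Pow(Add(Function('H')(Function('Y')(8, 0), -149), Mul(-1, -35093)), -1)) = Mul(Mul(Add(Add(Mul(-3157, Pow(-18895, -1)), Mul(-15852, Pow(14307, -1))), -21995), Add(-21686, 13143)), Pow(Add(Add(-149, Mul(-1, 0)), Mul(-1, -35093)), -1)) = Mul(Mul(Add(Add(Mul(-3157, Rational(-1, 18895)), Mul(-15852, Rational(1, 14307))), -21995), -8543), Pow(Add(Add(-149, 0), 35093), -1)) = Mul(Mul(Add(Add(Rational(3157, 18895), Rational(-5284, 4769)), -21995), -8543), Pow(Add(-149, 35093), -1)) = Mul(Mul(Add(Rational(-84785447, 90110255), -21995), -8543), Pow(34944, -1)) = Mul(Mul(Rational(-1982059844172, 90110255), -8543), Rational(1, 34944)) = Mul(Rational(16932737248761396, 90110255), Rational(1, 34944)) = Rational(1411061437396783, 262401062560)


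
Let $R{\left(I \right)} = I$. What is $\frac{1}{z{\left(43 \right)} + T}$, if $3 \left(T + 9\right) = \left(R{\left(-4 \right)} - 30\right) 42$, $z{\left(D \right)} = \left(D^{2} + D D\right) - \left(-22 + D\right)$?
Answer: $\frac{1}{3192} \approx 0.00031328$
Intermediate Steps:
$z{\left(D \right)} = 22 - D + 2 D^{2}$ ($z{\left(D \right)} = \left(D^{2} + D^{2}\right) - \left(-22 + D\right) = 2 D^{2} - \left(-22 + D\right) = 22 - D + 2 D^{2}$)
$T = -485$ ($T = -9 + \frac{\left(-4 - 30\right) 42}{3} = -9 + \frac{\left(-34\right) 42}{3} = -9 + \frac{1}{3} \left(-1428\right) = -9 - 476 = -485$)
$\frac{1}{z{\left(43 \right)} + T} = \frac{1}{\left(22 - 43 + 2 \cdot 43^{2}\right) - 485} = \frac{1}{\left(22 - 43 + 2 \cdot 1849\right) - 485} = \frac{1}{\left(22 - 43 + 3698\right) - 485} = \frac{1}{3677 - 485} = \frac{1}{3192}$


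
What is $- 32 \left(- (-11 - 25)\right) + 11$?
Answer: $-1141$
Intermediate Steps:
$- 32 \left(- (-11 - 25)\right) + 11 = - 32 \left(\left(-1\right) \left(-36\right)\right) + 11 = \left(-32\right) 36 + 11 = -1152 + 11 = -1141$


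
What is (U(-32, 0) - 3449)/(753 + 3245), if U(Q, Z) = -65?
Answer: -1757/1999 ≈ -0.87894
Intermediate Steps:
(U(-32, 0) - 3449)/(753 + 3245) = (-65 - 3449)/(753 + 3245) = -3514/3998 = -3514*1/3998 = -1757/1999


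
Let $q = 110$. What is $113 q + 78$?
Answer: $12508$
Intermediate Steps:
$113 q + 78 = 113 \cdot 110 + 78 = 12430 + 78 = 12508$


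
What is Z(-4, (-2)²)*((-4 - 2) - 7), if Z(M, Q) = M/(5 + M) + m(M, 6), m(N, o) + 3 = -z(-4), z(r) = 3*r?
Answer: -65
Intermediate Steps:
m(N, o) = 9 (m(N, o) = -3 - 3*(-4) = -3 - 1*(-12) = -3 + 12 = 9)
Z(M, Q) = 9 + M/(5 + M) (Z(M, Q) = M/(5 + M) + 9 = 9 + M/(5 + M))
Z(-4, (-2)²)*((-4 - 2) - 7) = (5*(9 + 2*(-4))/(5 - 4))*((-4 - 2) - 7) = (5*(9 - 8)/1)*(-6 - 7) = (5*1*1)*(-13) = 5*(-13) = -65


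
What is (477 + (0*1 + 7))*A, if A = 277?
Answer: 134068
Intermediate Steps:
(477 + (0*1 + 7))*A = (477 + (0*1 + 7))*277 = (477 + (0 + 7))*277 = (477 + 7)*277 = 484*277 = 134068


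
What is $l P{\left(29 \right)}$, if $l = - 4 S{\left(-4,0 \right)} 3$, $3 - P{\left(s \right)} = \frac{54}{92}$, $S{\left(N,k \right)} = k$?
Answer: $0$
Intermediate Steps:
$P{\left(s \right)} = \frac{111}{46}$ ($P{\left(s \right)} = 3 - \frac{54}{92} = 3 - 54 \cdot \frac{1}{92} = 3 - \frac{27}{46} = \frac{111}{46}$)
$l = 0$ ($l = \left(-4\right) 0 \cdot 3 = 0 \cdot 3 = 0$)
$l P{\left(29 \right)} = 0 \cdot \frac{111}{46} = 0$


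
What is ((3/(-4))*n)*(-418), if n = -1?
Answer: -627/2 ≈ -313.50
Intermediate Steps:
((3/(-4))*n)*(-418) = ((3/(-4))*(-1))*(-418) = (-1/4*3*(-1))*(-418) = -3/4*(-1)*(-418) = (3/4)*(-418) = -627/2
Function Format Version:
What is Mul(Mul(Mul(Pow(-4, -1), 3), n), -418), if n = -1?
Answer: Rational(-627, 2) ≈ -313.50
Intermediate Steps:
Mul(Mul(Mul(Pow(-4, -1), 3), n), -418) = Mul(Mul(Mul(Pow(-4, -1), 3), -1), -418) = Mul(Mul(Mul(Rational(-1, 4), 3), -1), -418) = Mul(Mul(Rational(-3, 4), -1), -418) = Mul(Rational(3, 4), -418) = Rational(-627, 2)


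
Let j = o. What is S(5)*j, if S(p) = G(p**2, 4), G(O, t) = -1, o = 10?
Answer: -10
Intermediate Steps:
S(p) = -1
j = 10
S(5)*j = -1*10 = -10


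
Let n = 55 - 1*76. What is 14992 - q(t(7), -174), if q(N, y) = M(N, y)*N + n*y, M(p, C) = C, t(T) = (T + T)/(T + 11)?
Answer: 34420/3 ≈ 11473.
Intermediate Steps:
t(T) = 2*T/(11 + T) (t(T) = (2*T)/(11 + T) = 2*T/(11 + T))
n = -21 (n = 55 - 76 = -21)
q(N, y) = -21*y + N*y (q(N, y) = y*N - 21*y = N*y - 21*y = -21*y + N*y)
14992 - q(t(7), -174) = 14992 - (-174)*(-21 + 2*7/(11 + 7)) = 14992 - (-174)*(-21 + 2*7/18) = 14992 - (-174)*(-21 + 2*7*(1/18)) = 14992 - (-174)*(-21 + 7/9) = 14992 - (-174)*(-182)/9 = 14992 - 1*10556/3 = 14992 - 10556/3 = 34420/3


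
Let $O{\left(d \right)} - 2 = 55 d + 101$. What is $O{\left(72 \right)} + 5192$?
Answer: $9255$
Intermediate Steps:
$O{\left(d \right)} = 103 + 55 d$ ($O{\left(d \right)} = 2 + \left(55 d + 101\right) = 2 + \left(101 + 55 d\right) = 103 + 55 d$)
$O{\left(72 \right)} + 5192 = \left(103 + 55 \cdot 72\right) + 5192 = \left(103 + 3960\right) + 5192 = 4063 + 5192 = 9255$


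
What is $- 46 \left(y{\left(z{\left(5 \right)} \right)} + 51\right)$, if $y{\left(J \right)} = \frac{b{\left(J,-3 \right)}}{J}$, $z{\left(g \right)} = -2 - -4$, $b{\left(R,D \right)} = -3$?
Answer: $-2277$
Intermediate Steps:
$z{\left(g \right)} = 2$ ($z{\left(g \right)} = -2 + 4 = 2$)
$y{\left(J \right)} = - \frac{3}{J}$
$- 46 \left(y{\left(z{\left(5 \right)} \right)} + 51\right) = - 46 \left(- \frac{3}{2} + 51\right) = \left(-46\right) \frac{99}{2} = -2277$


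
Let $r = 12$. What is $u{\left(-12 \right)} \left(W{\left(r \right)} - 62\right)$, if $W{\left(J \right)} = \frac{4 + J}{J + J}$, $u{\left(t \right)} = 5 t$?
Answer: $3680$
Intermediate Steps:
$W{\left(J \right)} = \frac{4 + J}{2 J}$
$u{\left(-12 \right)} \left(W{\left(r \right)} - 62\right) = 5 \left(-12\right) \left(\frac{4 + 12}{2 \cdot 12} - 62\right) = - 60 \left(\frac{1}{2} \cdot \frac{1}{12} \cdot 16 - 62\right) = - 60 \left(\frac{2}{3} - 62\right) = \left(-60\right) \left(- \frac{184}{3}\right) = 3680$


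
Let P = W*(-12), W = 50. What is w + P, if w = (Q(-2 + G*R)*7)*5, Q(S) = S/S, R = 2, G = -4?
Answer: -565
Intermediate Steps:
P = -600 (P = 50*(-12) = -600)
Q(S) = 1
w = 35 (w = (1*7)*5 = 7*5 = 35)
w + P = 35 - 600 = -565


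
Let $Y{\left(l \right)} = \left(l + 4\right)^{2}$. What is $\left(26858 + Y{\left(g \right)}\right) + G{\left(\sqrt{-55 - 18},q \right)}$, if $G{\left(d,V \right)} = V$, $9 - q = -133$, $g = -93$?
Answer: $34921$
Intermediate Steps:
$Y{\left(l \right)} = \left(4 + l\right)^{2}$
$q = 142$ ($q = 9 - -133 = 9 + 133 = 142$)
$\left(26858 + Y{\left(g \right)}\right) + G{\left(\sqrt{-55 - 18},q \right)} = \left(26858 + \left(4 - 93\right)^{2}\right) + 142 = \left(26858 + \left(-89\right)^{2}\right) + 142 = \left(26858 + 7921\right) + 142 = 34779 + 142 = 34921$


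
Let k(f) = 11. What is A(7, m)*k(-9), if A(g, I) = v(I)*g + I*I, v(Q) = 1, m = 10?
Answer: 1177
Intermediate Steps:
A(g, I) = g + I² (A(g, I) = 1*g + I*I = g + I²)
A(7, m)*k(-9) = (7 + 10²)*11 = (7 + 100)*11 = 107*11 = 1177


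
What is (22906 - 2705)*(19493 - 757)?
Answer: 378485936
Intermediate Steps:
(22906 - 2705)*(19493 - 757) = 20201*18736 = 378485936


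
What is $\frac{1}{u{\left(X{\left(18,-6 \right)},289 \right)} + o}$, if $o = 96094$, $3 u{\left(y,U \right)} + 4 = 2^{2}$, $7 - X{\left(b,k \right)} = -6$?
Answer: $\frac{1}{96094} \approx 1.0406 \cdot 10^{-5}$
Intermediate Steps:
$X{\left(b,k \right)} = 13$ ($X{\left(b,k \right)} = 7 - -6 = 7 + 6 = 13$)
$u{\left(y,U \right)} = 0$ ($u{\left(y,U \right)} = - \frac{4}{3} + \frac{2^{2}}{3} = - \frac{4}{3} + \frac{1}{3} \cdot 4 = - \frac{4}{3} + \frac{4}{3} = 0$)
$\frac{1}{u{\left(X{\left(18,-6 \right)},289 \right)} + o} = \frac{1}{0 + 96094} = \frac{1}{96094}$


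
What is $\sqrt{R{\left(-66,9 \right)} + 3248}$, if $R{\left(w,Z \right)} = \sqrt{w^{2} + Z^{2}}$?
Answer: $\sqrt{3248 + 3 \sqrt{493}} \approx 57.573$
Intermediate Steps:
$R{\left(w,Z \right)} = \sqrt{Z^{2} + w^{2}}$
$\sqrt{R{\left(-66,9 \right)} + 3248} = \sqrt{\sqrt{9^{2} + \left(-66\right)^{2}} + 3248} = \sqrt{\sqrt{81 + 4356} + 3248} = \sqrt{\sqrt{4437} + 3248} = \sqrt{3 \sqrt{493} + 3248} = \sqrt{3248 + 3 \sqrt{493}}$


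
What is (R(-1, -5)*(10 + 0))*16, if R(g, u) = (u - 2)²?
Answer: 7840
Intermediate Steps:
R(g, u) = (-2 + u)²
(R(-1, -5)*(10 + 0))*16 = ((-2 - 5)²*(10 + 0))*16 = ((-7)²*10)*16 = (49*10)*16 = 490*16 = 7840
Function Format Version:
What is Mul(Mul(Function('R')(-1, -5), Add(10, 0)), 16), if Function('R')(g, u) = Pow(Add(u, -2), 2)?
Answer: 7840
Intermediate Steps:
Function('R')(g, u) = Pow(Add(-2, u), 2)
Mul(Mul(Function('R')(-1, -5), Add(10, 0)), 16) = Mul(Mul(Pow(Add(-2, -5), 2), Add(10, 0)), 16) = Mul(Mul(Pow(-7, 2), 10), 16) = Mul(Mul(49, 10), 16) = Mul(490, 16) = 7840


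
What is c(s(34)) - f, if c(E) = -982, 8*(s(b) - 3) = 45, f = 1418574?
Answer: -1419556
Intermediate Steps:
s(b) = 69/8 (s(b) = 3 + (1/8)*45 = 3 + 45/8 = 69/8)
c(s(34)) - f = -982 - 1*1418574 = -982 - 1418574 = -1419556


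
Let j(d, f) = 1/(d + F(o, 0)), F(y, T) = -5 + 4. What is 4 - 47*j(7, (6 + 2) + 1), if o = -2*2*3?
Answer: -23/6 ≈ -3.8333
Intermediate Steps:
o = -12 (o = -4*3 = -12)
F(y, T) = -1
j(d, f) = 1/(-1 + d) (j(d, f) = 1/(d - 1) = 1/(-1 + d))
4 - 47*j(7, (6 + 2) + 1) = 4 - 47/(-1 + 7) = 4 - 47/6 = -23/6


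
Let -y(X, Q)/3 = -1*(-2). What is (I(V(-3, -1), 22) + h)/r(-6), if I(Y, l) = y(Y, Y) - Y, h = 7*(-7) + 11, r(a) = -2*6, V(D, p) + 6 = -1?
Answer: 37/12 ≈ 3.0833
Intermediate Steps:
V(D, p) = -7 (V(D, p) = -6 - 1 = -7)
r(a) = -12
h = -38 (h = -49 + 11 = -38)
y(X, Q) = -6 (y(X, Q) = -(-3)*(-2) = -3*2 = -6)
I(Y, l) = -6 - Y
(I(V(-3, -1), 22) + h)/r(-6) = ((-6 - 1*(-7)) - 38)/(-12) = ((-6 + 7) - 38)*(-1/12) = (1 - 38)*(-1/12) = -37*(-1/12) = 37/12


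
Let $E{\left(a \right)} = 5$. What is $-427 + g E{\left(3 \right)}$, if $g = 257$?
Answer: $858$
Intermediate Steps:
$-427 + g E{\left(3 \right)} = -427 + 257 \cdot 5 = -427 + 1285 = 858$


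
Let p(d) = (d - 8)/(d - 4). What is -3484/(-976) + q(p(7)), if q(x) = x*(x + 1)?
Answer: 7351/2196 ≈ 3.3475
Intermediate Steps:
p(d) = (-8 + d)/(-4 + d)
q(x) = x*(1 + x)
-3484/(-976) + q(p(7)) = -3484/(-976) + ((-8 + 7)/(-4 + 7))*(1 + (-8 + 7)/(-4 + 7)) = -3484*(-1/976) + (-1/3)*(1 - 1/3) = 871/244 + ((⅓)*(-1))*(1 + (⅓)*(-1)) = 871/244 - (1 - ⅓)/3 = 871/244 - ⅓*⅔ = 871/244 - 2/9 = 7351/2196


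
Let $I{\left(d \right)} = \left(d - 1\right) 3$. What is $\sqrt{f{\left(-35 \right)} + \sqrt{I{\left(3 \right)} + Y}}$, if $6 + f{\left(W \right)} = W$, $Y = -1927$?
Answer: $\sqrt{-41 + i \sqrt{1921}} \approx 3.0836 + 7.1069 i$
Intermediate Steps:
$f{\left(W \right)} = -6 + W$
$I{\left(d \right)} = -3 + 3 d$ ($I{\left(d \right)} = \left(-1 + d\right) 3 = -3 + 3 d$)
$\sqrt{f{\left(-35 \right)} + \sqrt{I{\left(3 \right)} + Y}} = \sqrt{\left(-6 - 35\right) + \sqrt{\left(-3 + 3 \cdot 3\right) - 1927}} = \sqrt{-41 + \sqrt{\left(-3 + 9\right) - 1927}} = \sqrt{-41 + \sqrt{6 - 1927}} = \sqrt{-41 + \sqrt{-1921}} = \sqrt{-41 + i \sqrt{1921}}$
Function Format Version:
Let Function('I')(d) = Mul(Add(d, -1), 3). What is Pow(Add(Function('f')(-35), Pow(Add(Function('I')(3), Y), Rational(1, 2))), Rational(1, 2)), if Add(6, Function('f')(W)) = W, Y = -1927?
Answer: Pow(Add(-41, Mul(I, Pow(1921, Rational(1, 2)))), Rational(1, 2)) ≈ Add(3.0836, Mul(7.1069, I))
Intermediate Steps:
Function('f')(W) = Add(-6, W)
Function('I')(d) = Add(-3, Mul(3, d)) (Function('I')(d) = Mul(Add(-1, d), 3) = Add(-3, Mul(3, d)))
Pow(Add(Function('f')(-35), Pow(Add(Function('I')(3), Y), Rational(1, 2))), Rational(1, 2)) = Pow(Add(Add(-6, -35), Pow(Add(Add(-3, Mul(3, 3)), -1927), Rational(1, 2))), Rational(1, 2)) = Pow(Add(-41, Pow(Add(Add(-3, 9), -1927), Rational(1, 2))), Rational(1, 2)) = Pow(Add(-41, Pow(Add(6, -1927), Rational(1, 2))), Rational(1, 2)) = Pow(Add(-41, Pow(-1921, Rational(1, 2))), Rational(1, 2)) = Pow(Add(-41, Mul(I, Pow(1921, Rational(1, 2)))), Rational(1, 2))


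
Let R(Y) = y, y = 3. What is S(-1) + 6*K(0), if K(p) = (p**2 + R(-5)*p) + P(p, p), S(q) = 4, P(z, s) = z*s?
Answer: 4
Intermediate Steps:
P(z, s) = s*z
R(Y) = 3
K(p) = 2*p**2 + 3*p (K(p) = (p**2 + 3*p) + p*p = (p**2 + 3*p) + p**2 = 2*p**2 + 3*p)
S(-1) + 6*K(0) = 4 + 6*(0*(3 + 2*0)) = 4 + 6*(0*(3 + 0)) = 4 + 6*(0*3) = 4 + 6*0 = 4 + 0 = 4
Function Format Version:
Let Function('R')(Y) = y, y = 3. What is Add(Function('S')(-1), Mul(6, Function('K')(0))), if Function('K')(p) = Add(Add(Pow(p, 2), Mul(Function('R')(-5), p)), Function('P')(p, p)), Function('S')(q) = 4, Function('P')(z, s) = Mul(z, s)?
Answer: 4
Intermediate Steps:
Function('P')(z, s) = Mul(s, z)
Function('R')(Y) = 3
Function('K')(p) = Add(Mul(2, Pow(p, 2)), Mul(3, p)) (Function('K')(p) = Add(Add(Pow(p, 2), Mul(3, p)), Mul(p, p)) = Add(Add(Pow(p, 2), Mul(3, p)), Pow(p, 2)) = Add(Mul(2, Pow(p, 2)), Mul(3, p)))
Add(Function('S')(-1), Mul(6, Function('K')(0))) = Add(4, Mul(6, Mul(0, Add(3, Mul(2, 0))))) = Add(4, Mul(6, Mul(0, Add(3, 0)))) = Add(4, Mul(6, Mul(0, 3))) = Add(4, Mul(6, 0)) = Add(4, 0) = 4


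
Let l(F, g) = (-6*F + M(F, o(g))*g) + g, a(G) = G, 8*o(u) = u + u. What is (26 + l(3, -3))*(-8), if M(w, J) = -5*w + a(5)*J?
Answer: -490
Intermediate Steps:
o(u) = u/4 (o(u) = (u + u)/8 = (2*u)/8 = u/4)
M(w, J) = -5*w + 5*J
l(F, g) = g - 6*F + g*(-5*F + 5*g/4) (l(F, g) = (-6*F + (-5*F + 5*(g/4))*g) + g = (-6*F + (-5*F + 5*g/4)*g) + g = (-6*F + g*(-5*F + 5*g/4)) + g = g - 6*F + g*(-5*F + 5*g/4))
(26 + l(3, -3))*(-8) = (26 + (-3 - 6*3 - 5/4*(-3)*(-1*(-3) + 4*3)))*(-8) = (26 + (-3 - 18 - 5/4*(-3)*(3 + 12)))*(-8) = (26 + (-3 - 18 - 5/4*(-3)*15))*(-8) = (26 + (-3 - 18 + 225/4))*(-8) = (26 + 141/4)*(-8) = (245/4)*(-8) = -490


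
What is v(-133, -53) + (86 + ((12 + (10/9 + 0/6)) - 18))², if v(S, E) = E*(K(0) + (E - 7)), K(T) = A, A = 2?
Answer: 781894/81 ≈ 9653.0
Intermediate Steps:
K(T) = 2
v(S, E) = E*(-5 + E) (v(S, E) = E*(2 + (E - 7)) = E*(2 + (-7 + E)) = E*(-5 + E))
v(-133, -53) + (86 + ((12 + (10/9 + 0/6)) - 18))² = -53*(-5 - 53) + (86 + ((12 + (10/9 + 0/6)) - 18))² = -53*(-58) + (86 + ((12 + (10*(⅑) + 0*(⅙))) - 18))² = 3074 + (86 + ((12 + (10/9 + 0)) - 18))² = 3074 + (86 + ((12 + 10/9) - 18))² = 3074 + (86 + (118/9 - 18))² = 3074 + (86 - 44/9)² = 3074 + (730/9)² = 3074 + 532900/81 = 781894/81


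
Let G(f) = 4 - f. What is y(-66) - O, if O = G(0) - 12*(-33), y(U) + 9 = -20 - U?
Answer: -363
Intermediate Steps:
y(U) = -29 - U (y(U) = -9 + (-20 - U) = -29 - U)
O = 400 (O = (4 - 1*0) - 12*(-33) = (4 + 0) + 396 = 4 + 396 = 400)
y(-66) - O = (-29 - 1*(-66)) - 1*400 = (-29 + 66) - 400 = 37 - 400 = -363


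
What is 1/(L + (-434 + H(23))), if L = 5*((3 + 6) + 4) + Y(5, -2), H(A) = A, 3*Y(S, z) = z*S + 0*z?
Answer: -3/1048 ≈ -0.0028626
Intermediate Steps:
Y(S, z) = S*z/3 (Y(S, z) = (z*S + 0*z)/3 = (S*z + 0)/3 = (S*z)/3 = S*z/3)
L = 185/3 (L = 5*((3 + 6) + 4) + (1/3)*5*(-2) = 5*(9 + 4) - 10/3 = 5*13 - 10/3 = 65 - 10/3 = 185/3 ≈ 61.667)
1/(L + (-434 + H(23))) = 1/(185/3 + (-434 + 23)) = 1/(185/3 - 411) = 1/(-1048/3) = -3/1048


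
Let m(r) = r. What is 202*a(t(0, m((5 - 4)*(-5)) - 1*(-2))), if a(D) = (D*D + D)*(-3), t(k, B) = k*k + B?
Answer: -3636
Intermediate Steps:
t(k, B) = B + k² (t(k, B) = k² + B = B + k²)
a(D) = -3*D - 3*D² (a(D) = (D² + D)*(-3) = (D + D²)*(-3) = -3*D - 3*D²)
202*a(t(0, m((5 - 4)*(-5)) - 1*(-2))) = 202*(-3*(((5 - 4)*(-5) - 1*(-2)) + 0²)*(1 + (((5 - 4)*(-5) - 1*(-2)) + 0²))) = 202*(-3*((1*(-5) + 2) + 0)*(1 + ((1*(-5) + 2) + 0))) = 202*(-3*((-5 + 2) + 0)*(1 + ((-5 + 2) + 0))) = 202*(-3*(-3 + 0)*(1 + (-3 + 0))) = 202*(-3*(-3)*(1 - 3)) = 202*(-3*(-3)*(-2)) = 202*(-18) = -3636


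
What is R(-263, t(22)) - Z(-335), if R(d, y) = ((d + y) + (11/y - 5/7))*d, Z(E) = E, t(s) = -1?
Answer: 509935/7 ≈ 72848.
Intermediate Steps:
R(d, y) = d*(-5/7 + d + y + 11/y) (R(d, y) = ((d + y) + (11/y - 5*⅐))*d = ((d + y) + (11/y - 5/7))*d = ((d + y) + (-5/7 + 11/y))*d = (-5/7 + d + y + 11/y)*d = d*(-5/7 + d + y + 11/y))
R(-263, t(22)) - Z(-335) = (⅐)*(-263)*(77 - (-5 + 7*(-263) + 7*(-1)))/(-1) - 1*(-335) = (⅐)*(-263)*(-1)*(77 - (-5 - 1841 - 7)) + 335 = (⅐)*(-263)*(-1)*(77 - 1*(-1853)) + 335 = (⅐)*(-263)*(-1)*(77 + 1853) + 335 = (⅐)*(-263)*(-1)*1930 + 335 = 507590/7 + 335 = 509935/7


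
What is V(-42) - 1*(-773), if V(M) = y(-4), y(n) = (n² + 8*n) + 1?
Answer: 758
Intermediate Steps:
y(n) = 1 + n² + 8*n
V(M) = -15 (V(M) = 1 + (-4)² + 8*(-4) = 1 + 16 - 32 = -15)
V(-42) - 1*(-773) = -15 - 1*(-773) = -15 + 773 = 758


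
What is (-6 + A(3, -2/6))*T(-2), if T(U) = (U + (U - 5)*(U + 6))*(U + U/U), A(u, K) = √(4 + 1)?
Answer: -180 + 30*√5 ≈ -112.92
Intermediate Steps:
A(u, K) = √5
T(U) = (1 + U)*(U + (-5 + U)*(6 + U)) (T(U) = (U + (-5 + U)*(6 + U))*(U + 1) = (U + (-5 + U)*(6 + U))*(1 + U) = (1 + U)*(U + (-5 + U)*(6 + U)))
(-6 + A(3, -2/6))*T(-2) = (-6 + √5)*(-30 + (-2)³ - 28*(-2) + 3*(-2)²) = (-6 + √5)*(-30 - 8 + 56 + 3*4) = (-6 + √5)*(-30 - 8 + 56 + 12) = (-6 + √5)*30 = -180 + 30*√5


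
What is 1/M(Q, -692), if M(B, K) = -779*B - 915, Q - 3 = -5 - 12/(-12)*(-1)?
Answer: 1/1422 ≈ 0.00070324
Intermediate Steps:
Q = -3 (Q = 3 + (-5 - 12/(-12)*(-1)) = 3 + (-5 - 12*(-1/12)*(-1)) = 3 + (-5 + 1*(-1)) = 3 + (-5 - 1) = 3 - 6 = -3)
M(B, K) = -915 - 779*B
1/M(Q, -692) = 1/(-915 - 779*(-3)) = 1/(-915 + 2337) = 1/1422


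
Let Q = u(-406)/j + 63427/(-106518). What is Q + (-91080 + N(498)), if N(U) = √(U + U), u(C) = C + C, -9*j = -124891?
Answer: -29552649976001/324466818 + 2*√249 ≈ -91049.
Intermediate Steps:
j = 124891/9 (j = -⅑*(-124891) = 124891/9 ≈ 13877.)
u(C) = 2*C
N(U) = √2*√U (N(U) = √(2*U) = √2*√U)
Q = -212192561/324466818 (Q = (2*(-406))/(124891/9) + 63427/(-106518) = -812*9/124891 + 63427*(-1/106518) = -7308/124891 - 1547/2598 = -212192561/324466818 ≈ -0.65397)
Q + (-91080 + N(498)) = -212192561/324466818 + (-91080 + √2*√498) = -212192561/324466818 + (-91080 + 2*√249) = -29552649976001/324466818 + 2*√249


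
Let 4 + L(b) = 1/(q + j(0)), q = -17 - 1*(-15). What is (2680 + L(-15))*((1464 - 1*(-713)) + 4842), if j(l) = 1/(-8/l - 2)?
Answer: 37558669/2 ≈ 1.8779e+7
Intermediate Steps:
j(l) = 1/(-2 - 8/l)
q = -2 (q = -17 + 15 = -2)
L(b) = -9/2 (L(b) = -4 + 1/(-2 - 1*0/(8 + 2*0)) = -4 + 1/(-2 - 1*0/(8 + 0)) = -4 + 1/(-2 - 1*0/8) = -4 + 1/(-2 - 1*0*1/8) = -4 + 1/(-2 + 0) = -4 + 1/(-2) = -4 - 1/2 = -9/2)
(2680 + L(-15))*((1464 - 1*(-713)) + 4842) = (2680 - 9/2)*((1464 - 1*(-713)) + 4842) = 5351*((1464 + 713) + 4842)/2 = 5351*(2177 + 4842)/2 = (5351/2)*7019 = 37558669/2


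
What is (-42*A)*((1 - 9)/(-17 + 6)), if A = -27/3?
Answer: 3024/11 ≈ 274.91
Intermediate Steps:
A = -9 (A = -27*⅓ = -9)
(-42*A)*((1 - 9)/(-17 + 6)) = (-42*(-9))*((1 - 9)/(-17 + 6)) = 378*(-8/(-11)) = 378*(-8*(-1/11)) = 378*(8/11) = 3024/11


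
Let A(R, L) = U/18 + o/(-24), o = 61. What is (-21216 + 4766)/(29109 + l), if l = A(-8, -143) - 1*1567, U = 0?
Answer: -56400/94421 ≈ -0.59732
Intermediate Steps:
A(R, L) = -61/24 (A(R, L) = 0/18 + 61/(-24) = 0*(1/18) + 61*(-1/24) = 0 - 61/24 = -61/24)
l = -37669/24 (l = -61/24 - 1*1567 = -61/24 - 1567 = -37669/24 ≈ -1569.5)
(-21216 + 4766)/(29109 + l) = (-21216 + 4766)/(29109 - 37669/24) = -16450/660947/24 = -16450*24/660947 = -56400/94421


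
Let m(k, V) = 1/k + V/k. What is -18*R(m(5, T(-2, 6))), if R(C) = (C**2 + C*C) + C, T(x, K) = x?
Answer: 54/25 ≈ 2.1600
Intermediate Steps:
m(k, V) = 1/k + V/k
R(C) = C + 2*C**2 (R(C) = (C**2 + C**2) + C = 2*C**2 + C = C + 2*C**2)
-18*R(m(5, T(-2, 6))) = -18*(1 - 2)/5*(1 + 2*((1 - 2)/5)) = -18*(1/5)*(-1)*(1 + 2*((1/5)*(-1))) = -(-18)*(1 + 2*(-1/5))/5 = -(-18)*(1 - 2/5)/5 = -(-18)*3/(5*5) = -18*(-3/25) = 54/25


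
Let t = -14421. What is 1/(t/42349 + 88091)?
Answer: 42349/3730551338 ≈ 1.1352e-5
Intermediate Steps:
1/(t/42349 + 88091) = 1/(-14421/42349 + 88091) = 1/(3730551338/42349) = 42349/3730551338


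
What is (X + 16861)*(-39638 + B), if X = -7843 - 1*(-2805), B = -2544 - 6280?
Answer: -572966226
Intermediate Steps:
B = -8824
X = -5038 (X = -7843 + 2805 = -5038)
(X + 16861)*(-39638 + B) = (-5038 + 16861)*(-39638 - 8824) = 11823*(-48462) = -572966226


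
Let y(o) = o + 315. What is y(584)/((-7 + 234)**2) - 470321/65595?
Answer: -24176200904/3380044755 ≈ -7.1526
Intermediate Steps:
y(o) = 315 + o
y(584)/((-7 + 234)**2) - 470321/65595 = (315 + 584)/((-7 + 234)**2) - 470321/65595 = 899/(227**2) - 470321*1/65595 = 899/51529 - 470321/65595 = -24176200904/3380044755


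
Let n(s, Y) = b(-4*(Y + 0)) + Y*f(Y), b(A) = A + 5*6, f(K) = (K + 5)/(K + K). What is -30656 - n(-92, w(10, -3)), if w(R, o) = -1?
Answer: -30692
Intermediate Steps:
f(K) = (5 + K)/(2*K) (f(K) = (5 + K)/((2*K)) = (5 + K)*(1/(2*K)) = (5 + K)/(2*K))
b(A) = 30 + A (b(A) = A + 30 = 30 + A)
n(s, Y) = 65/2 - 7*Y/2 (n(s, Y) = (30 - 4*(Y + 0)) + Y*((5 + Y)/(2*Y)) = (30 - 4*Y) + (5/2 + Y/2) = 65/2 - 7*Y/2)
-30656 - n(-92, w(10, -3)) = -30656 - (65/2 - 7/2*(-1)) = -30656 - (65/2 + 7/2) = -30656 - 1*36 = -30656 - 36 = -30692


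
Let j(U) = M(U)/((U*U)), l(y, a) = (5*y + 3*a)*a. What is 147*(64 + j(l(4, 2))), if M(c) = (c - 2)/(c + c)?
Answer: 1322843739/140608 ≈ 9408.0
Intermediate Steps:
M(c) = (-2 + c)/(2*c) (M(c) = (-2 + c)/((2*c)) = (-2 + c)*(1/(2*c)) = (-2 + c)/(2*c))
l(y, a) = a*(3*a + 5*y) (l(y, a) = (3*a + 5*y)*a = a*(3*a + 5*y))
j(U) = (-2 + U)/(2*U**3) (j(U) = ((-2 + U)/(2*U))/((U*U)) = ((-2 + U)/(2*U))/(U**2) = ((-2 + U)/(2*U))/U**2 = (-2 + U)/(2*U**3))
147*(64 + j(l(4, 2))) = 147*(64 + (-2 + 2*(3*2 + 5*4))/(2*(2*(3*2 + 5*4))**3)) = 147*(64 + (-2 + 2*(6 + 20))/(2*(2*(6 + 20))**3)) = 147*(64 + (-2 + 2*26)/(2*(2*26)**3)) = 147*(64 + (1/2)*(-2 + 52)/52**3) = 147*(64 + (1/2)*(1/140608)*50) = 147*(64 + 25/140608) = 147*(8998937/140608) = 1322843739/140608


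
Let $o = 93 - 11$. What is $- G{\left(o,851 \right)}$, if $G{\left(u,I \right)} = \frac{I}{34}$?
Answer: $- \frac{851}{34} \approx -25.029$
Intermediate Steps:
$o = 82$
$G{\left(u,I \right)} = \frac{I}{34}$ ($G{\left(u,I \right)} = I \frac{1}{34} = \frac{I}{34}$)
$- G{\left(o,851 \right)} = - \frac{851}{34}$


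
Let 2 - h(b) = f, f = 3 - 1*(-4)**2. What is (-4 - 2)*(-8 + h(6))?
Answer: -42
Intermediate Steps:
f = -13 (f = 3 - 1*16 = 3 - 16 = -13)
h(b) = 15 (h(b) = 2 - 1*(-13) = 2 + 13 = 15)
(-4 - 2)*(-8 + h(6)) = (-4 - 2)*(-8 + 15) = -6*7 = -42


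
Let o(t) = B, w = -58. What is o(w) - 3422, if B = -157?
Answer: -3579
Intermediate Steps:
o(t) = -157
o(w) - 3422 = -157 - 3422 = -3579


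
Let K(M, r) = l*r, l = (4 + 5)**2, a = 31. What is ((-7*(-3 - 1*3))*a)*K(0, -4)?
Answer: -421848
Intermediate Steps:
l = 81 (l = 9**2 = 81)
K(M, r) = 81*r
((-7*(-3 - 1*3))*a)*K(0, -4) = (-7*(-3 - 1*3)*31)*(81*(-4)) = (-7*(-3 - 3)*31)*(-324) = (-7*(-6)*31)*(-324) = (42*31)*(-324) = 1302*(-324) = -421848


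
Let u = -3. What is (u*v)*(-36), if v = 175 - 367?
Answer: -20736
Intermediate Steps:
v = -192
(u*v)*(-36) = -3*(-192)*(-36) = 576*(-36) = -20736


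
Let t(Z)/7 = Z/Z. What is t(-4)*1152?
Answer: 8064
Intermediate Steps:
t(Z) = 7 (t(Z) = 7*(Z/Z) = 7*1 = 7)
t(-4)*1152 = 7*1152 = 8064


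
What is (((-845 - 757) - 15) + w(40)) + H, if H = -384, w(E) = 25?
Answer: -1976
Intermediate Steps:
(((-845 - 757) - 15) + w(40)) + H = (((-845 - 757) - 15) + 25) - 384 = ((-1602 - 15) + 25) - 384 = (-1617 + 25) - 384 = -1592 - 384 = -1976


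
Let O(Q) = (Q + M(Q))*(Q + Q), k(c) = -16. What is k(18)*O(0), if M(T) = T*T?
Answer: 0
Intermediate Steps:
M(T) = T**2
O(Q) = 2*Q*(Q + Q**2) (O(Q) = (Q + Q**2)*(Q + Q) = (Q + Q**2)*(2*Q) = 2*Q*(Q + Q**2))
k(18)*O(0) = -32*0**2*(1 + 0) = -32*0 = -16*0 = 0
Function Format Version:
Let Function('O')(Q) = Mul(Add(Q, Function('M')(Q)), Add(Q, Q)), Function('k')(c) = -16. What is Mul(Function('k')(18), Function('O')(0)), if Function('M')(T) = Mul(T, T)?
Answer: 0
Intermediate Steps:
Function('M')(T) = Pow(T, 2)
Function('O')(Q) = Mul(2, Q, Add(Q, Pow(Q, 2))) (Function('O')(Q) = Mul(Add(Q, Pow(Q, 2)), Add(Q, Q)) = Mul(Add(Q, Pow(Q, 2)), Mul(2, Q)) = Mul(2, Q, Add(Q, Pow(Q, 2))))
Mul(Function('k')(18), Function('O')(0)) = Mul(-16, Mul(2, Pow(0, 2), Add(1, 0))) = Mul(-16, Mul(2, 0, 1)) = Mul(-16, 0) = 0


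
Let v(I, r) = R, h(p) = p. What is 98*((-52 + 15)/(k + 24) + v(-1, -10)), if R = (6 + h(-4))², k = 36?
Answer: 9947/30 ≈ 331.57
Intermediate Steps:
R = 4 (R = (6 - 4)² = 2² = 4)
v(I, r) = 4
98*((-52 + 15)/(k + 24) + v(-1, -10)) = 98*((-52 + 15)/(36 + 24) + 4) = 98*(-37/60 + 4) = 98*(203/60) = 9947/30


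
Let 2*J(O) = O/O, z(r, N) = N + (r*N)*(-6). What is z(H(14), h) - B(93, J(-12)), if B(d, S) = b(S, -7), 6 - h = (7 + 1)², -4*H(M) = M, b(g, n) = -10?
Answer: -1266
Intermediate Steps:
H(M) = -M/4
h = -58 (h = 6 - (7 + 1)² = 6 - 1*8² = 6 - 1*64 = 6 - 64 = -58)
z(r, N) = N - 6*N*r (z(r, N) = N + (N*r)*(-6) = N - 6*N*r)
J(O) = ½ (J(O) = (O/O)/2 = (½)*1 = ½)
B(d, S) = -10
z(H(14), h) - B(93, J(-12)) = -58*(1 - (-3)*14/2) - 1*(-10) = -58*(1 - 6*(-7/2)) + 10 = -58*(1 + 21) + 10 = -58*22 + 10 = -1276 + 10 = -1266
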